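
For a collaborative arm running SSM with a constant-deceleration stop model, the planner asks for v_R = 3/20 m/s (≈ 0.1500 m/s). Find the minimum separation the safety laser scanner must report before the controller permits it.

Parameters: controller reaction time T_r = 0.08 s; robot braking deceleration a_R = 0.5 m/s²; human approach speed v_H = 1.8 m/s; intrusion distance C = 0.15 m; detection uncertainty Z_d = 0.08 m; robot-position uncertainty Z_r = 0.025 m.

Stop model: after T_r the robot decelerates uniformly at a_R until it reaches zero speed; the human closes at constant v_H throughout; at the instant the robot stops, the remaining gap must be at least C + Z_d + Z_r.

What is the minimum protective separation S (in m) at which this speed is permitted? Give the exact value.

S_min = 1947/2000 m = 0.9735 m

T_s = v_R/a_R = (3/20)/(1/2) = 0.3000 s
robot covers v_R·T_r = 0.1500·0.0800 = 0.0120 m before braking
robot covers 0.1500·0.3000 − ½·0.5000·0.3000² = 0.0225 m while stopping
person approaches 1.8000·(0.0800+0.3000) = 0.6840 m
residual clearance needed = 0.1500+0.0800+0.0250 = 0.2550 m
S_min ≈ 0.0120+0.0225+0.6840+0.2550  ⇒  S_min = 1947/2000 m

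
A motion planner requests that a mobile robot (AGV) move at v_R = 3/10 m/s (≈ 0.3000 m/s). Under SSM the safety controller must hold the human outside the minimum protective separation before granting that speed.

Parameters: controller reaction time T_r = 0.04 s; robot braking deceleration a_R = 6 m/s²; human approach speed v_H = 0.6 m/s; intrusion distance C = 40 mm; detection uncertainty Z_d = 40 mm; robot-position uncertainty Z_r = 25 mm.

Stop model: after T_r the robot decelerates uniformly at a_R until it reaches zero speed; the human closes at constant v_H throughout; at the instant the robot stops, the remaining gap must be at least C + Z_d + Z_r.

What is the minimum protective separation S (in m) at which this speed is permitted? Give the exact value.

stop time T_s = (3/10)/6 = 0.0500 s
robot in T_r: 0.3000·0.0400 = 0.0120 m
robot under decel: 0.3000²/(2·6.0000) = 0.0075 m
human over T_r+T_s: 0.6000·(0.0400+0.0500) = 0.0540 m
margins: 0.0400+0.0400+0.0250 = 0.1050 m
S_min ≈ 0.0120+0.0075+0.0540+0.1050  ⇒  S_min = 357/2000 m

S_min = 357/2000 m = 0.1785 m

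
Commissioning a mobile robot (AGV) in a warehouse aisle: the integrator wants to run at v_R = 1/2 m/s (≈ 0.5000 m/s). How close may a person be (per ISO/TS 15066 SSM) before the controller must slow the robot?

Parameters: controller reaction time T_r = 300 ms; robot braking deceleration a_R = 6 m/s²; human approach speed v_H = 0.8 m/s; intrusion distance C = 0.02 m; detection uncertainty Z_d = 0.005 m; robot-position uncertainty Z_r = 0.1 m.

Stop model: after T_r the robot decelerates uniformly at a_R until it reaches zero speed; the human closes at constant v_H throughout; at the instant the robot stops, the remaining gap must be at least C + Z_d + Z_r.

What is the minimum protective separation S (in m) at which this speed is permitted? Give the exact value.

S_min = 241/400 m = 0.6025 m

T_s = v_R/a_R = (1/2)/6 = 0.0833 s
reaction-phase robot travel = 0.5000·0.3000 = 0.1500 m
braking distance = 0.5000²/(2·6.0000) = 0.0208 m
human closes 0.8000·0.3833 = 0.3067 m
margins: 0.0200+0.0050+0.1000 = 0.1250 m
S_min ≈ 0.1500+0.0208+0.3067+0.1250  ⇒  S_min = 241/400 m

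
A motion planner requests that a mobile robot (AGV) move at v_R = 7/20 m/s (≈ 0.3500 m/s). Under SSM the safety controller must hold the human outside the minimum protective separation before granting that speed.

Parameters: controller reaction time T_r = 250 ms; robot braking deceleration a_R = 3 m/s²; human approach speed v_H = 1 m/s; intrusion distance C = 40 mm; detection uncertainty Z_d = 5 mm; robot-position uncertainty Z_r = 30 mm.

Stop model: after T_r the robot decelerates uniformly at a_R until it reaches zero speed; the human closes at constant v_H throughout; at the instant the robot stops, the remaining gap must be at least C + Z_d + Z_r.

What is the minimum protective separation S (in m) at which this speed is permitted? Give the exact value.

stop time T_s = (7/20)/3 = 0.1167 s
robot covers v_R·T_r = 0.3500·0.2500 = 0.0875 m before braking
braking distance = 0.3500²/(2·3.0000) = 0.0204 m
human over T_r+T_s: 1.0000·(0.2500+0.1167) = 0.3667 m
residual clearance needed = 0.0400+0.0050+0.0300 = 0.0750 m
S_min ≈ 0.0875+0.0204+0.3667+0.0750  ⇒  S_min = 1319/2400 m

S_min = 1319/2400 m = 0.5496 m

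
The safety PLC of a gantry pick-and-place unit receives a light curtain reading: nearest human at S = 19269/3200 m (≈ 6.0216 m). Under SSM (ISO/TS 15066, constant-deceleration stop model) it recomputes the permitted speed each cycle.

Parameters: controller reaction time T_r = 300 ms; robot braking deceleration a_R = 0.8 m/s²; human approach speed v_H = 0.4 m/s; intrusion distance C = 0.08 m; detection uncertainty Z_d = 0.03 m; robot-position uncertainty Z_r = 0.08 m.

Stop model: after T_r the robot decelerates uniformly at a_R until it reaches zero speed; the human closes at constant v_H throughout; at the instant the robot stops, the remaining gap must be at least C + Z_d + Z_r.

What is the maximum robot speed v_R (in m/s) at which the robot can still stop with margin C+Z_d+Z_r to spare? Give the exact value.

at the boundary: (5/8)·v² + (4/5)·v + (-18277/3200) = 0
  disc = (4/5)² − 4·(5/8)·(-18277/3200) = 95481/6400 ; √disc = 309/80
  v_R = (−(4/5) + 309/80) / (2·(5/8)) = 49/20 m/s
check:
stop time T_s = (49/20)/(4/5) = 3.0625 s
robot in T_r: 2.4500·0.3000 = 0.7350 m
braking distance = 2.4500²/(2·0.8000) = 3.7516 m
human over T_r+T_s: 0.4000·(0.3000+3.0625) = 1.3450 m
C+Z_d+Z_r = 0.0800+0.0300+0.0800 = 0.1900 m
sum ≈ 0.7350+3.7516+1.3450+0.1900 ≈ 6.0216 m = S ✓

v_R_max = 49/20 m/s = 2.4500 m/s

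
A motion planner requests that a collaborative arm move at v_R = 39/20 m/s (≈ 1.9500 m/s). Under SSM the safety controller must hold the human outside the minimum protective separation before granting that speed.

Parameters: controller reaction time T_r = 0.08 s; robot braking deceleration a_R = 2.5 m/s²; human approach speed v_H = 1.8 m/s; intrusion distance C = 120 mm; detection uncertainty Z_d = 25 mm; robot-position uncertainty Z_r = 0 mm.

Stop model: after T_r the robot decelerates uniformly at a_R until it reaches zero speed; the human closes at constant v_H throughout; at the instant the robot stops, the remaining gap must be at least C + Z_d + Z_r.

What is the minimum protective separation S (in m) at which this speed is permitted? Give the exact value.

S_min = 5219/2000 m = 2.6095 m

T_s = v_R/a_R = (39/20)/(5/2) = 0.7800 s
reaction-phase robot travel = 1.9500·0.0800 = 0.1560 m
braking distance = 1.9500²/(2·2.5000) = 0.7605 m
person approaches 1.8000·(0.0800+0.7800) = 1.5480 m
residual clearance needed = 0.1200+0.0250+0.0000 = 0.1450 m
S_min ≈ 0.1560+0.7605+1.5480+0.1450  ⇒  S_min = 5219/2000 m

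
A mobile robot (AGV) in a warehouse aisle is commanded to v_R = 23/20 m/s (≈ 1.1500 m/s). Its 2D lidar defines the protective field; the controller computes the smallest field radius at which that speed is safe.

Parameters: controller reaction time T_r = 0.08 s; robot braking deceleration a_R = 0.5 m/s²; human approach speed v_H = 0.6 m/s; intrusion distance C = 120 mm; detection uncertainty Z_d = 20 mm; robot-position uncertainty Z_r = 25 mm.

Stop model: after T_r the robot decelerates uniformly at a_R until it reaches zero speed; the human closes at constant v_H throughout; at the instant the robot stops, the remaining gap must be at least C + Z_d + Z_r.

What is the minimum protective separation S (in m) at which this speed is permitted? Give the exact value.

S_min = 1203/400 m = 3.0075 m

T_s = v_R/a_R = (23/20)/(1/2) = 2.3000 s
robot covers v_R·T_r = 1.1500·0.0800 = 0.0920 m before braking
braking distance = 1.1500²/(2·0.5000) = 1.3225 m
human over T_r+T_s: 0.6000·(0.0800+2.3000) = 1.4280 m
residual clearance needed = 0.1200+0.0200+0.0250 = 0.1650 m
S_min ≈ 0.0920+1.3225+1.4280+0.1650  ⇒  S_min = 1203/400 m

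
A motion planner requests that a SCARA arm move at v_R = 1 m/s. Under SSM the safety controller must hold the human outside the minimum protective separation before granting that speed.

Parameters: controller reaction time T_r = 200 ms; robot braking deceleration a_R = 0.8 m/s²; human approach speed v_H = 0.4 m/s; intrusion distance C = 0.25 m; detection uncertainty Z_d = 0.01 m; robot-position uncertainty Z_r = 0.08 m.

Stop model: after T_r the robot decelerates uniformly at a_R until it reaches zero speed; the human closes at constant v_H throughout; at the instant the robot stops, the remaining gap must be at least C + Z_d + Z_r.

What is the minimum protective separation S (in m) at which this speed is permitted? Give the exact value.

S_min = 349/200 m = 1.7450 m

braking lasts T_s = 1/(4/5) = 1.2500 s
reaction-phase robot travel = 1.0000·0.2000 = 0.2000 m
braking distance = 1.0000²/(2·0.8000) = 0.6250 m
human closes 0.4000·1.4500 = 0.5800 m
C+Z_d+Z_r = 0.2500+0.0100+0.0800 = 0.3400 m
S_min ≈ 0.2000+0.6250+0.5800+0.3400  ⇒  S_min = 349/200 m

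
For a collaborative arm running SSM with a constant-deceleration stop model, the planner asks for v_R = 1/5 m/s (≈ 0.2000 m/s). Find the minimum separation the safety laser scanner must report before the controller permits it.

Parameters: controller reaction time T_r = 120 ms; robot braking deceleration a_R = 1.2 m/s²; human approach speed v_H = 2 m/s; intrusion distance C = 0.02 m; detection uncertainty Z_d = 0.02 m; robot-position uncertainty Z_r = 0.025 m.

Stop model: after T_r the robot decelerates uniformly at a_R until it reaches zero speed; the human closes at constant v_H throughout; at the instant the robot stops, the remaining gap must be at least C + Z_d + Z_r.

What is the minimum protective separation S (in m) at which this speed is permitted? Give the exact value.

braking lasts T_s = (1/5)/(6/5) = 0.1667 s
robot in T_r: 0.2000·0.1200 = 0.0240 m
robot covers 0.2000·0.1667 − ½·1.2000·0.1667² = 0.0167 m while stopping
human closes 2.0000·0.2867 = 0.5733 m
residual clearance needed = 0.0200+0.0200+0.0250 = 0.0650 m
S_min ≈ 0.0240+0.0167+0.5733+0.0650  ⇒  S_min = 679/1000 m

S_min = 679/1000 m = 0.6790 m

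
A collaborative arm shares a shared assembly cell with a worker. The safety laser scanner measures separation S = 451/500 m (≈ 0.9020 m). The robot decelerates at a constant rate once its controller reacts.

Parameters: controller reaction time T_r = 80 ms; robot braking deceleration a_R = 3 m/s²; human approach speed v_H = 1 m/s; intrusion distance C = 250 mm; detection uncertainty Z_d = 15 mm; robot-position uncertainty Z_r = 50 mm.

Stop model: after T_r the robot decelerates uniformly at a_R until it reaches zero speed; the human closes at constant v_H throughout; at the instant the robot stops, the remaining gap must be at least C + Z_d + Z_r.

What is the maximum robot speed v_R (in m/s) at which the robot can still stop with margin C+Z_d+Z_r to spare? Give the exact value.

v_R_max = 9/10 m/s = 0.9000 m/s

collect terms ⇒ (1/6)·v_R² + (31/75)·v_R + (-507/1000) = 0
  disc = (31/75)² − 4·(1/6)·(-507/1000) = 11449/22500 ; √disc = 107/150
  v_R = (−(31/75) + 107/150) / (2·(1/6)) = 9/10 m/s
check:
T_s = v_R/a_R = (9/10)/3 = 0.3000 s
robot covers v_R·T_r = 0.9000·0.0800 = 0.0720 m before braking
robot covers 0.9000·0.3000 − ½·3.0000·0.3000² = 0.1350 m while stopping
human over T_r+T_s: 1.0000·(0.0800+0.3000) = 0.3800 m
C+Z_d+Z_r = 0.2500+0.0150+0.0500 = 0.3150 m
sum ≈ 0.0720+0.1350+0.3800+0.3150 ≈ 0.9020 m = S ✓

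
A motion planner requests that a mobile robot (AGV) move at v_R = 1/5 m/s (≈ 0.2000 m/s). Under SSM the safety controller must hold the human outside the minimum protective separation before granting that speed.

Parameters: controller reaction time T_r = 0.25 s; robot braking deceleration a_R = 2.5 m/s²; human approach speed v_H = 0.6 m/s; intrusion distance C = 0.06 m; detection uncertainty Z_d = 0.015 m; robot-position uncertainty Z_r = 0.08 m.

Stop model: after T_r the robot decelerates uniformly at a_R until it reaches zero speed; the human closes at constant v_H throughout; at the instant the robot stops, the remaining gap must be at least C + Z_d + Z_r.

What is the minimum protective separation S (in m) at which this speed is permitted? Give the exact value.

S_min = 411/1000 m = 0.4110 m

braking lasts T_s = (1/5)/(5/2) = 0.0800 s
robot in T_r: 0.2000·0.2500 = 0.0500 m
robot under decel: 0.2000²/(2·2.5000) = 0.0080 m
human closes 0.6000·0.3300 = 0.1980 m
margins: 0.0600+0.0150+0.0800 = 0.1550 m
S_min ≈ 0.0500+0.0080+0.1980+0.1550  ⇒  S_min = 411/1000 m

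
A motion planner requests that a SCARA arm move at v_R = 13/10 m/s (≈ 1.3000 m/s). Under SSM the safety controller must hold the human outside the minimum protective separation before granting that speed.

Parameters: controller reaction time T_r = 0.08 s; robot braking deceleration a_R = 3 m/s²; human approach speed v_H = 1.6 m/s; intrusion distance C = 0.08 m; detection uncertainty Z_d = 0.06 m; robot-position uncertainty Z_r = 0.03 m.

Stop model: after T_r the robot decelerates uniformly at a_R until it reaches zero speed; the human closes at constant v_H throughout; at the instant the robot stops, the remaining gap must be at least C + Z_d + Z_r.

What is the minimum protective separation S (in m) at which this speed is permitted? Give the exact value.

braking lasts T_s = (13/10)/3 = 0.4333 s
robot covers v_R·T_r = 1.3000·0.0800 = 0.1040 m before braking
robot covers 1.3000·0.4333 − ½·3.0000·0.4333² = 0.2817 m while stopping
person approaches 1.6000·(0.0800+0.4333) = 0.8213 m
margins: 0.0800+0.0600+0.0300 = 0.1700 m
S_min ≈ 0.1040+0.2817+0.8213+0.1700  ⇒  S_min = 1377/1000 m

S_min = 1377/1000 m = 1.3770 m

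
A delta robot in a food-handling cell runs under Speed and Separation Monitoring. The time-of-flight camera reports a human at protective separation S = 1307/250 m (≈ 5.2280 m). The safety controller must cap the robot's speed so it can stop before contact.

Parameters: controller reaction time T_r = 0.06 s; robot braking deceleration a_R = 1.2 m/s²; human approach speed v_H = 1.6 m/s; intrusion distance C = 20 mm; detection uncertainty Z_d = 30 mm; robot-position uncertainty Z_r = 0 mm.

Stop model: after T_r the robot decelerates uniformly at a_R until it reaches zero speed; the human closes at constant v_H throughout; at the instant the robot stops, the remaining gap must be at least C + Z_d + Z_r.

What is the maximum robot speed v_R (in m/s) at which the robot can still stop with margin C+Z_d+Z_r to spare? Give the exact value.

at the boundary: (5/12)·v² + (209/150)·v + (-2541/500) = 0
  disc = (209/150)² − 4·(5/12)·(-2541/500) = 58564/5625 ; √disc = 242/75
  v_R = (−(209/150) + 242/75) / (2·(5/12)) = 11/5 m/s
check:
T_s = v_R/a_R = (11/5)/(6/5) = 1.8333 s
reaction-phase robot travel = 2.2000·0.0600 = 0.1320 m
braking distance = 2.2000²/(2·1.2000) = 2.0167 m
person approaches 1.6000·(0.0600+1.8333) = 3.0293 m
residual clearance needed = 0.0200+0.0300+0.0000 = 0.0500 m
sum ≈ 0.1320+2.0167+3.0293+0.0500 ≈ 5.2280 m = S ✓

v_R_max = 11/5 m/s = 2.2000 m/s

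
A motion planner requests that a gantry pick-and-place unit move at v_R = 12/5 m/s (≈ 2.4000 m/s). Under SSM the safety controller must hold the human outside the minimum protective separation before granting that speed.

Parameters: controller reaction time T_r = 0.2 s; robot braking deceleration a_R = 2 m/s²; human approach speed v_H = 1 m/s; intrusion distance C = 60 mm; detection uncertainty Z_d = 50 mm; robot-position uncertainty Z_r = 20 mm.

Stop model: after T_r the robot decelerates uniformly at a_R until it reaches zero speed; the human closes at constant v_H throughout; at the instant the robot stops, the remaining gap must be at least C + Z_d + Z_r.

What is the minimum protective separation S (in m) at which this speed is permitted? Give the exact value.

T_s = v_R/a_R = (12/5)/2 = 1.2000 s
robot covers v_R·T_r = 2.4000·0.2000 = 0.4800 m before braking
braking distance = 2.4000²/(2·2.0000) = 1.4400 m
human over T_r+T_s: 1.0000·(0.2000+1.2000) = 1.4000 m
margins: 0.0600+0.0500+0.0200 = 0.1300 m
S_min ≈ 0.4800+1.4400+1.4000+0.1300  ⇒  S_min = 69/20 m

S_min = 69/20 m = 3.4500 m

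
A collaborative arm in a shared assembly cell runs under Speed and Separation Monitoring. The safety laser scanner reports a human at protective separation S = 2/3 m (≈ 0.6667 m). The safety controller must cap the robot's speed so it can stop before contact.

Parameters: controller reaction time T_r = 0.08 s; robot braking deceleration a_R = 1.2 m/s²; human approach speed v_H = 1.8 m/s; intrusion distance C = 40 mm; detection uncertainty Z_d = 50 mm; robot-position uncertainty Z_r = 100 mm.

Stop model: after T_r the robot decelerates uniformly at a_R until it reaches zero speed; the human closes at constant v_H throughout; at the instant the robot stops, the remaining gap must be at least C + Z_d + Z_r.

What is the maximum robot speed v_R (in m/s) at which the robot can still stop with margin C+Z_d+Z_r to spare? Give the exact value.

quadratic (5/12)·v² + (79/50)·v + (-499/1500) = 0
  disc = (79/50)² − 4·(5/12)·(-499/1500) = 17161/5625 ; √disc = 131/75
  v_R = (−(79/50) + 131/75) / (2·(5/12)) = 1/5 m/s
check:
braking lasts T_s = (1/5)/(6/5) = 0.1667 s
reaction-phase robot travel = 0.2000·0.0800 = 0.0160 m
robot under decel: 0.2000²/(2·1.2000) = 0.0167 m
human closes 1.8000·0.2467 = 0.4440 m
C+Z_d+Z_r = 0.0400+0.0500+0.1000 = 0.1900 m
sum ≈ 0.0160+0.0167+0.4440+0.1900 ≈ 0.6667 m = S ✓

v_R_max = 1/5 m/s = 0.2000 m/s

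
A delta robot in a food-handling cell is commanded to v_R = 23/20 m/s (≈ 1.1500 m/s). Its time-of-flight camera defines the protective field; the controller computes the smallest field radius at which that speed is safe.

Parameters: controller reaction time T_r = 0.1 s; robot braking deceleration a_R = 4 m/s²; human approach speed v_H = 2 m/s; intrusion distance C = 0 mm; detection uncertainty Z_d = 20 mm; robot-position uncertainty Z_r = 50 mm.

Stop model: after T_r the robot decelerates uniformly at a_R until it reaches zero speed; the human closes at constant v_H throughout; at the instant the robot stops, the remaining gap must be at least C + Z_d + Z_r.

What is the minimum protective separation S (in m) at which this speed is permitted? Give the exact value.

stop time T_s = (23/20)/4 = 0.2875 s
robot in T_r: 1.1500·0.1000 = 0.1150 m
braking distance = 1.1500²/(2·4.0000) = 0.1653 m
human over T_r+T_s: 2.0000·(0.1000+0.2875) = 0.7750 m
margins: 0.0000+0.0200+0.0500 = 0.0700 m
S_min ≈ 0.1150+0.1653+0.7750+0.0700  ⇒  S_min = 3601/3200 m

S_min = 3601/3200 m = 1.1253 m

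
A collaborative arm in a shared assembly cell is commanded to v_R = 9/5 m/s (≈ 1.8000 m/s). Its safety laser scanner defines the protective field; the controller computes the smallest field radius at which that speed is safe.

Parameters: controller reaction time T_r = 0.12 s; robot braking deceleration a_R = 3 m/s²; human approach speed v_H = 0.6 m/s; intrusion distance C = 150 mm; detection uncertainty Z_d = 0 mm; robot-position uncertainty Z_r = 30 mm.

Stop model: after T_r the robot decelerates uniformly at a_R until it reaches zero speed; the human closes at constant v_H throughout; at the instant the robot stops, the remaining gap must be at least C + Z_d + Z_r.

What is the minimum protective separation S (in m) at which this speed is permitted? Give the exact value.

S_min = 171/125 m = 1.3680 m

T_s = v_R/a_R = (9/5)/3 = 0.6000 s
reaction-phase robot travel = 1.8000·0.1200 = 0.2160 m
robot under decel: 1.8000²/(2·3.0000) = 0.5400 m
human closes 0.6000·0.7200 = 0.4320 m
residual clearance needed = 0.1500+0.0000+0.0300 = 0.1800 m
S_min ≈ 0.2160+0.5400+0.4320+0.1800  ⇒  S_min = 171/125 m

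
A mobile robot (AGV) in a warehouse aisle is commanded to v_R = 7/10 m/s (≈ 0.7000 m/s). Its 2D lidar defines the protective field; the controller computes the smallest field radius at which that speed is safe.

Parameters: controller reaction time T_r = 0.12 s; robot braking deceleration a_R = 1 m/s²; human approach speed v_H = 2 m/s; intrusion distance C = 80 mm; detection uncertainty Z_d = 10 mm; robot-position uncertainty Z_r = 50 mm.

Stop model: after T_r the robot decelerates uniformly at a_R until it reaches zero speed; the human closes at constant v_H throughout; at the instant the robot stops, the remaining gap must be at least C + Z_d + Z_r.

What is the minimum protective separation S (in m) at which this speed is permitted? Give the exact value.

stop time T_s = (7/10)/1 = 0.7000 s
robot in T_r: 0.7000·0.1200 = 0.0840 m
braking distance = 0.7000²/(2·1.0000) = 0.2450 m
human closes 2.0000·0.8200 = 1.6400 m
margins: 0.0800+0.0100+0.0500 = 0.1400 m
S_min ≈ 0.0840+0.2450+1.6400+0.1400  ⇒  S_min = 2109/1000 m

S_min = 2109/1000 m = 2.1090 m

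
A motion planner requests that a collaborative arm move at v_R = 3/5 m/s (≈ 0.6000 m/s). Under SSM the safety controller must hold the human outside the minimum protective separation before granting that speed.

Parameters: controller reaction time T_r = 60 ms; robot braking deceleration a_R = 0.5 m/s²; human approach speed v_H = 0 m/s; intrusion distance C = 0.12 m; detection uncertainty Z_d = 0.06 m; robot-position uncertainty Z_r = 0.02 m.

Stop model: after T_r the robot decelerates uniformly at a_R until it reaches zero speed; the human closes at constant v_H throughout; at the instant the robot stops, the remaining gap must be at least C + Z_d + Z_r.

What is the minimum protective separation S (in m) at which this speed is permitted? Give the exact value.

S_min = 149/250 m = 0.5960 m

braking lasts T_s = (3/5)/(1/2) = 1.2000 s
robot in T_r: 0.6000·0.0600 = 0.0360 m
robot under decel: 0.6000²/(2·0.5000) = 0.3600 m
person approaches 0.0000·(0.0600+1.2000) = 0.0000 m
C+Z_d+Z_r = 0.1200+0.0600+0.0200 = 0.2000 m
S_min ≈ 0.0360+0.3600+0.0000+0.2000  ⇒  S_min = 149/250 m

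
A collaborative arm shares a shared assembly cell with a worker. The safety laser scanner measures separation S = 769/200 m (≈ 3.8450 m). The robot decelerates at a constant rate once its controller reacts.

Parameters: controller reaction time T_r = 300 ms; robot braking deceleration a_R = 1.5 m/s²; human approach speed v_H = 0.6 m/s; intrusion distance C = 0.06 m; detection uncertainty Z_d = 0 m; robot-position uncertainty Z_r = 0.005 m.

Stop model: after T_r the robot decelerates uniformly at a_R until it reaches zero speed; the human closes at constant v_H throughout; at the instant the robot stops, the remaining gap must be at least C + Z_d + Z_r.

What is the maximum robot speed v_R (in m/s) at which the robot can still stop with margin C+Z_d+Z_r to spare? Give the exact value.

v_R_max = 12/5 m/s = 2.4000 m/s

collect terms ⇒ (1/3)·v_R² + (7/10)·v_R + (-18/5) = 0
  disc = (7/10)² − 4·(1/3)·(-18/5) = 529/100 ; √disc = 23/10
  v_R = (−(7/10) + 23/10) / (2·(1/3)) = 12/5 m/s
check:
stop time T_s = (12/5)/(3/2) = 1.6000 s
robot in T_r: 2.4000·0.3000 = 0.7200 m
robot covers 2.4000·1.6000 − ½·1.5000·1.6000² = 1.9200 m while stopping
person approaches 0.6000·(0.3000+1.6000) = 1.1400 m
C+Z_d+Z_r = 0.0600+0.0000+0.0050 = 0.0650 m
sum ≈ 0.7200+1.9200+1.1400+0.0650 ≈ 3.8450 m = S ✓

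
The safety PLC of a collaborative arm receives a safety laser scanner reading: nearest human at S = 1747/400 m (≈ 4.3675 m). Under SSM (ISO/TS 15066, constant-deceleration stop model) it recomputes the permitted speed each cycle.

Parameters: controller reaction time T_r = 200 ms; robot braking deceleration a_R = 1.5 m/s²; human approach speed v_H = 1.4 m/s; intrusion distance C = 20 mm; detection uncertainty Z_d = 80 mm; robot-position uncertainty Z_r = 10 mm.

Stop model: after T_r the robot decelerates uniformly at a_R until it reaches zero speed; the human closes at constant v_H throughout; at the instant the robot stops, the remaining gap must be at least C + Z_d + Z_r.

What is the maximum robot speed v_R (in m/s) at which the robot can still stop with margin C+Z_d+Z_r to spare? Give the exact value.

v_R_max = 43/20 m/s = 2.1500 m/s

collect terms ⇒ (1/3)·v_R² + (17/15)·v_R + (-1591/400) = 0
  disc = (17/15)² − 4·(1/3)·(-1591/400) = 5929/900 ; √disc = 77/30
  v_R = (−(17/15) + 77/30) / (2·(1/3)) = 43/20 m/s
check:
T_s = v_R/a_R = (43/20)/(3/2) = 1.4333 s
robot covers v_R·T_r = 2.1500·0.2000 = 0.4300 m before braking
robot covers 2.1500·1.4333 − ½·1.5000·1.4333² = 1.5408 m while stopping
human over T_r+T_s: 1.4000·(0.2000+1.4333) = 2.2867 m
residual clearance needed = 0.0200+0.0800+0.0100 = 0.1100 m
sum ≈ 0.4300+1.5408+2.2867+0.1100 ≈ 4.3675 m = S ✓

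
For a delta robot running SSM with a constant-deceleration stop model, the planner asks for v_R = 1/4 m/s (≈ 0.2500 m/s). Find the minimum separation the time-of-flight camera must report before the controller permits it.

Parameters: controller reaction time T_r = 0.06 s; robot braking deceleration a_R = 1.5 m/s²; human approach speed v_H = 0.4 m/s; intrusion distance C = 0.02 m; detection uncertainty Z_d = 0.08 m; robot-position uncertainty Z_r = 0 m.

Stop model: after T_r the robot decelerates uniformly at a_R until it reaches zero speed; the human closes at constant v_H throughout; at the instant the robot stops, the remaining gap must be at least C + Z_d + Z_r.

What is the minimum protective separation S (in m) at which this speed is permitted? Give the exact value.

S_min = 453/2000 m = 0.2265 m

braking lasts T_s = (1/4)/(3/2) = 0.1667 s
robot in T_r: 0.2500·0.0600 = 0.0150 m
robot covers 0.2500·0.1667 − ½·1.5000·0.1667² = 0.0208 m while stopping
person approaches 0.4000·(0.0600+0.1667) = 0.0907 m
C+Z_d+Z_r = 0.0200+0.0800+0.0000 = 0.1000 m
S_min ≈ 0.0150+0.0208+0.0907+0.1000  ⇒  S_min = 453/2000 m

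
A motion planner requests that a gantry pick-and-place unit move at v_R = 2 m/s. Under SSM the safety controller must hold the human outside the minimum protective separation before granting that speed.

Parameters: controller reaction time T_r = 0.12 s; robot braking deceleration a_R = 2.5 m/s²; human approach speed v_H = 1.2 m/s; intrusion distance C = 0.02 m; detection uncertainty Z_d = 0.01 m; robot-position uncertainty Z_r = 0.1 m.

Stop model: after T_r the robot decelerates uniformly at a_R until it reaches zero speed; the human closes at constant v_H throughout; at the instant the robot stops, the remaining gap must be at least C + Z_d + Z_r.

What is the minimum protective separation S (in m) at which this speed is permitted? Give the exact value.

S_min = 1137/500 m = 2.2740 m

T_s = v_R/a_R = 2/(5/2) = 0.8000 s
robot in T_r: 2.0000·0.1200 = 0.2400 m
robot covers 2.0000·0.8000 − ½·2.5000·0.8000² = 0.8000 m while stopping
human over T_r+T_s: 1.2000·(0.1200+0.8000) = 1.1040 m
margins: 0.0200+0.0100+0.1000 = 0.1300 m
S_min ≈ 0.2400+0.8000+1.1040+0.1300  ⇒  S_min = 1137/500 m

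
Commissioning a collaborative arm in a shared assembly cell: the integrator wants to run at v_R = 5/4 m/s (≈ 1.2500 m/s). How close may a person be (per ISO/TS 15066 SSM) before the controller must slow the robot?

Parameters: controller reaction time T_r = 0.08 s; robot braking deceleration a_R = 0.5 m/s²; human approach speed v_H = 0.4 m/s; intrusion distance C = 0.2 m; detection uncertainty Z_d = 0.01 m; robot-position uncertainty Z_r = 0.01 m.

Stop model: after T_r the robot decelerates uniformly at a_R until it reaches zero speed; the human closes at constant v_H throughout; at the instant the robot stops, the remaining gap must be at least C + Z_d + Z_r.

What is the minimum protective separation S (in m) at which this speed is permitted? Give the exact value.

S_min = 5829/2000 m = 2.9145 m

stop time T_s = (5/4)/(1/2) = 2.5000 s
robot covers v_R·T_r = 1.2500·0.0800 = 0.1000 m before braking
braking distance = 1.2500²/(2·0.5000) = 1.5625 m
person approaches 0.4000·(0.0800+2.5000) = 1.0320 m
margins: 0.2000+0.0100+0.0100 = 0.2200 m
S_min ≈ 0.1000+1.5625+1.0320+0.2200  ⇒  S_min = 5829/2000 m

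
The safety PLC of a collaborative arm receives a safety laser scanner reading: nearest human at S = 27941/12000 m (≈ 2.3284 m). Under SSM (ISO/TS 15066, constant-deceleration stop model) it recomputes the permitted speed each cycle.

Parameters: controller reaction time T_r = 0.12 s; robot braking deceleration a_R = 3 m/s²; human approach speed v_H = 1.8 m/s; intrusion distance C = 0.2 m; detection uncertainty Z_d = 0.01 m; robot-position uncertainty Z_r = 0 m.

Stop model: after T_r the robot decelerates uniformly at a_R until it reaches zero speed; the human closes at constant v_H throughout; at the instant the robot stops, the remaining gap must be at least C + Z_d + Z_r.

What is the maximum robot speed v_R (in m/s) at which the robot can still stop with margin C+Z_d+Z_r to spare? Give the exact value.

quadratic (1/6)·v² + (18/25)·v + (-22829/12000) = 0
  disc = (18/25)² − 4·(1/6)·(-22829/12000) = 160801/90000 ; √disc = 401/300
  v_R = (−(18/25) + 401/300) / (2·(1/6)) = 37/20 m/s
check:
T_s = v_R/a_R = (37/20)/3 = 0.6167 s
robot in T_r: 1.8500·0.1200 = 0.2220 m
braking distance = 1.8500²/(2·3.0000) = 0.5704 m
person approaches 1.8000·(0.1200+0.6167) = 1.3260 m
C+Z_d+Z_r = 0.2000+0.0100+0.0000 = 0.2100 m
sum ≈ 0.2220+0.5704+1.3260+0.2100 ≈ 2.3284 m = S ✓

v_R_max = 37/20 m/s = 1.8500 m/s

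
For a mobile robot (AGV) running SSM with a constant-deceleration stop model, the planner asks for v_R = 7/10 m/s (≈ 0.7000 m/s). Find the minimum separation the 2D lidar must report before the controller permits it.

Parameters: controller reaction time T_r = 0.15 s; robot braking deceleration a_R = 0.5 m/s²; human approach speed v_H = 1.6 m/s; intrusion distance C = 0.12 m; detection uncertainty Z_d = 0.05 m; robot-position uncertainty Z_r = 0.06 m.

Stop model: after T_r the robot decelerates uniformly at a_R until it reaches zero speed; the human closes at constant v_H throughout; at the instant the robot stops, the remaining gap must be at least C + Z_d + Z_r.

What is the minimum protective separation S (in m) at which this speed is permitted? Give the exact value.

S_min = 661/200 m = 3.3050 m

stop time T_s = (7/10)/(1/2) = 1.4000 s
reaction-phase robot travel = 0.7000·0.1500 = 0.1050 m
robot under decel: 0.7000²/(2·0.5000) = 0.4900 m
human closes 1.6000·1.5500 = 2.4800 m
C+Z_d+Z_r = 0.1200+0.0500+0.0600 = 0.2300 m
S_min ≈ 0.1050+0.4900+2.4800+0.2300  ⇒  S_min = 661/200 m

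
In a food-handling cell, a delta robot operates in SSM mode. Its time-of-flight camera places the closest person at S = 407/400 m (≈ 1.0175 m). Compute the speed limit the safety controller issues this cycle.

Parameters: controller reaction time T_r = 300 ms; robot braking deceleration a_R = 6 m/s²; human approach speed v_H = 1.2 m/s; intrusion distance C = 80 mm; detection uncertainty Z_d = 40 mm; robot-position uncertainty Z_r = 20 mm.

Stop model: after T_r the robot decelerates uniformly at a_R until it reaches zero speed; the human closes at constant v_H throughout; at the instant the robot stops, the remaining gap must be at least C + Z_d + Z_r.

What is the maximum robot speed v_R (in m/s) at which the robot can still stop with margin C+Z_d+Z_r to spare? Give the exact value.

v_R_max = 9/10 m/s = 0.9000 m/s

collect terms ⇒ (1/12)·v_R² + (1/2)·v_R + (-207/400) = 0
  disc = (1/2)² − 4·(1/12)·(-207/400) = 169/400 ; √disc = 13/20
  v_R = (−(1/2) + 13/20) / (2·(1/12)) = 9/10 m/s
check:
T_s = v_R/a_R = (9/10)/6 = 0.1500 s
robot in T_r: 0.9000·0.3000 = 0.2700 m
robot under decel: 0.9000²/(2·6.0000) = 0.0675 m
human closes 1.2000·0.4500 = 0.5400 m
margins: 0.0800+0.0400+0.0200 = 0.1400 m
sum ≈ 0.2700+0.0675+0.5400+0.1400 ≈ 1.0175 m = S ✓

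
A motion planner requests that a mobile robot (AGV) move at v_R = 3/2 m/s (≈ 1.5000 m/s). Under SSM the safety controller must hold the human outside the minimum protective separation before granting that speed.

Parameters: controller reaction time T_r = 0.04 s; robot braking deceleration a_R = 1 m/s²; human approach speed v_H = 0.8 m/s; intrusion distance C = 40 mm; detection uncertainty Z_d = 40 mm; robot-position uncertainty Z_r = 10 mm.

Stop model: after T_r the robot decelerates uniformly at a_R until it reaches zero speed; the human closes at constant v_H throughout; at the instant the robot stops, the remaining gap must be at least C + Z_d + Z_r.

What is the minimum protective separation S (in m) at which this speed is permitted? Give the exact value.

S_min = 2507/1000 m = 2.5070 m

T_s = v_R/a_R = (3/2)/1 = 1.5000 s
reaction-phase robot travel = 1.5000·0.0400 = 0.0600 m
robot under decel: 1.5000²/(2·1.0000) = 1.1250 m
human closes 0.8000·1.5400 = 1.2320 m
residual clearance needed = 0.0400+0.0400+0.0100 = 0.0900 m
S_min ≈ 0.0600+1.1250+1.2320+0.0900  ⇒  S_min = 2507/1000 m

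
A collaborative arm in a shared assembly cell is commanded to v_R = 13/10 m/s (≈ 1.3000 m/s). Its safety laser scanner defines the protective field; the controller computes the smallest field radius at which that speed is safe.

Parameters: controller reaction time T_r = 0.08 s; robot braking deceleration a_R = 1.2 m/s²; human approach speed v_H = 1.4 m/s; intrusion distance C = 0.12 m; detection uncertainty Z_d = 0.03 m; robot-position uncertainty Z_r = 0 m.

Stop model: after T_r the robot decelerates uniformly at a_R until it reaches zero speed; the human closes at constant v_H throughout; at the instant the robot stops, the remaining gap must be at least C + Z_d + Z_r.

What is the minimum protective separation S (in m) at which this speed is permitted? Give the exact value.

stop time T_s = (13/10)/(6/5) = 1.0833 s
reaction-phase robot travel = 1.3000·0.0800 = 0.1040 m
robot under decel: 1.3000²/(2·1.2000) = 0.7042 m
person approaches 1.4000·(0.0800+1.0833) = 1.6287 m
C+Z_d+Z_r = 0.1200+0.0300+0.0000 = 0.1500 m
S_min ≈ 0.1040+0.7042+1.6287+0.1500  ⇒  S_min = 15521/6000 m

S_min = 15521/6000 m = 2.5868 m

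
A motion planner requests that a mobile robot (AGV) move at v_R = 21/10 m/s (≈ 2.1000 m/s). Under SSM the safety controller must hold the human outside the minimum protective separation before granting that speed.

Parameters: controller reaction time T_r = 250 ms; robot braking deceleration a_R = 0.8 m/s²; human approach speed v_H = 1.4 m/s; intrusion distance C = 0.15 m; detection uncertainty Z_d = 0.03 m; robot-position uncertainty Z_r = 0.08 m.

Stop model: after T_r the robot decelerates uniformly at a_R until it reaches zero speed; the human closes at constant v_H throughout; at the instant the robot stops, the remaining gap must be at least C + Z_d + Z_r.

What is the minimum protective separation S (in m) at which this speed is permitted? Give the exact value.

S_min = 6053/800 m = 7.5663 m

stop time T_s = (21/10)/(4/5) = 2.6250 s
robot in T_r: 2.1000·0.2500 = 0.5250 m
robot covers 2.1000·2.6250 − ½·0.8000·2.6250² = 2.7563 m while stopping
human over T_r+T_s: 1.4000·(0.2500+2.6250) = 4.0250 m
margins: 0.1500+0.0300+0.0800 = 0.2600 m
S_min ≈ 0.5250+2.7563+4.0250+0.2600  ⇒  S_min = 6053/800 m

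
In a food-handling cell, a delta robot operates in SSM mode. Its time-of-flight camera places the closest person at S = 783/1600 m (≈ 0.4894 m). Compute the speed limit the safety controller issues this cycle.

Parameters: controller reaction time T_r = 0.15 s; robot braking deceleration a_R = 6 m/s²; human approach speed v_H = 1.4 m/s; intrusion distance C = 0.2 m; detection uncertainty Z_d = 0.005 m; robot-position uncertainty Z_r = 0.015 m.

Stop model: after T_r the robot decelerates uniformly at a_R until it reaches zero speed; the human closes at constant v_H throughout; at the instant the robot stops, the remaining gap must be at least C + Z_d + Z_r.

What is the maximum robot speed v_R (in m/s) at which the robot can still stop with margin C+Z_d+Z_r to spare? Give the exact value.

collect terms ⇒ (1/12)·v_R² + (23/60)·v_R + (-19/320) = 0
  disc = (23/60)² − 4·(1/12)·(-19/320) = 2401/14400 ; √disc = 49/120
  v_R = (−(23/60) + 49/120) / (2·(1/12)) = 3/20 m/s
check:
stop time T_s = (3/20)/6 = 0.0250 s
reaction-phase robot travel = 0.1500·0.1500 = 0.0225 m
robot covers 0.1500·0.0250 − ½·6.0000·0.0250² = 0.0019 m while stopping
human over T_r+T_s: 1.4000·(0.1500+0.0250) = 0.2450 m
margins: 0.2000+0.0050+0.0150 = 0.2200 m
sum ≈ 0.0225+0.0019+0.2450+0.2200 ≈ 0.4894 m = S ✓

v_R_max = 3/20 m/s = 0.1500 m/s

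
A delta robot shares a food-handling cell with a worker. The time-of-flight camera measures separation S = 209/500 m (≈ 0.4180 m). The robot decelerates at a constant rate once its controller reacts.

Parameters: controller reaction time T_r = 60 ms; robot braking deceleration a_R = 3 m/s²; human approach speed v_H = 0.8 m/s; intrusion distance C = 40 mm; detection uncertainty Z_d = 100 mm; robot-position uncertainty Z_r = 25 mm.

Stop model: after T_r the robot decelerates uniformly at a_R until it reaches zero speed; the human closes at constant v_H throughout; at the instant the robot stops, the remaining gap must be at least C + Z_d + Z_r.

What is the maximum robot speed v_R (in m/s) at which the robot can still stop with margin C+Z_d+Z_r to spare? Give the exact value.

collect terms ⇒ (1/6)·v_R² + (49/150)·v_R + (-41/200) = 0
  disc = (49/150)² − 4·(1/6)·(-41/200) = 1369/5625 ; √disc = 37/75
  v_R = (−(49/150) + 37/75) / (2·(1/6)) = 1/2 m/s
check:
stop time T_s = (1/2)/3 = 0.1667 s
robot in T_r: 0.5000·0.0600 = 0.0300 m
braking distance = 0.5000²/(2·3.0000) = 0.0417 m
person approaches 0.8000·(0.0600+0.1667) = 0.1813 m
margins: 0.0400+0.1000+0.0250 = 0.1650 m
sum ≈ 0.0300+0.0417+0.1813+0.1650 ≈ 0.4180 m = S ✓

v_R_max = 1/2 m/s = 0.5000 m/s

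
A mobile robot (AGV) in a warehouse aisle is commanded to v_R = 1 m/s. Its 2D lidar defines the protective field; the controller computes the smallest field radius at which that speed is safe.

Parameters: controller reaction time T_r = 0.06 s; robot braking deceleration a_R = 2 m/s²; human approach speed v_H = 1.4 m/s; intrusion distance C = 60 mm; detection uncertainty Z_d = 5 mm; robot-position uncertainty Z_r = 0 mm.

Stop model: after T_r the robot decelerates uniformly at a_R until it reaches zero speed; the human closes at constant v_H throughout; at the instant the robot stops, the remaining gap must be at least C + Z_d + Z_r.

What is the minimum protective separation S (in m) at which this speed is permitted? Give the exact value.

S_min = 1159/1000 m = 1.1590 m

braking lasts T_s = 1/2 = 0.5000 s
robot covers v_R·T_r = 1.0000·0.0600 = 0.0600 m before braking
braking distance = 1.0000²/(2·2.0000) = 0.2500 m
person approaches 1.4000·(0.0600+0.5000) = 0.7840 m
margins: 0.0600+0.0050+0.0000 = 0.0650 m
S_min ≈ 0.0600+0.2500+0.7840+0.0650  ⇒  S_min = 1159/1000 m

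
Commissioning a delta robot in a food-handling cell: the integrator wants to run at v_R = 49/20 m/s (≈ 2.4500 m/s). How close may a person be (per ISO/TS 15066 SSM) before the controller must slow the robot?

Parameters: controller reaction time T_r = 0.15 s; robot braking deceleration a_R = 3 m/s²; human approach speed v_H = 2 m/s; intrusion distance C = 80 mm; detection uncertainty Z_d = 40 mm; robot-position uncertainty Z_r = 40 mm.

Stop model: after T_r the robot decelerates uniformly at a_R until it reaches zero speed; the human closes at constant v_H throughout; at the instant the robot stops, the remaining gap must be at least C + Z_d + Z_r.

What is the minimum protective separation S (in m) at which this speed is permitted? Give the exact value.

S_min = 2769/800 m = 3.4613 m

T_s = v_R/a_R = (49/20)/3 = 0.8167 s
robot covers v_R·T_r = 2.4500·0.1500 = 0.3675 m before braking
robot covers 2.4500·0.8167 − ½·3.0000·0.8167² = 1.0004 m while stopping
human closes 2.0000·0.9667 = 1.9333 m
C+Z_d+Z_r = 0.0800+0.0400+0.0400 = 0.1600 m
S_min ≈ 0.3675+1.0004+1.9333+0.1600  ⇒  S_min = 2769/800 m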